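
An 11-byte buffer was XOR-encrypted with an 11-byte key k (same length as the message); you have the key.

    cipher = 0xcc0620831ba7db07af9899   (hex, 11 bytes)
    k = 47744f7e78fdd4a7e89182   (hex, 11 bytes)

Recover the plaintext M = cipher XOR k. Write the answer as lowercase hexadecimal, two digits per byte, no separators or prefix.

8b726ffd635a0fa047091b

cc XOR 47 = 8b
06 XOR 74 = 72
20 XOR 4f = 6f
83 XOR 7e = fd
1b XOR 78 = 63
a7 XOR fd = 5a
db XOR d4 = 0f
07 XOR a7 = a0
af XOR e8 = 47
98 XOR 91 = 09
99 XOR 82 = 1b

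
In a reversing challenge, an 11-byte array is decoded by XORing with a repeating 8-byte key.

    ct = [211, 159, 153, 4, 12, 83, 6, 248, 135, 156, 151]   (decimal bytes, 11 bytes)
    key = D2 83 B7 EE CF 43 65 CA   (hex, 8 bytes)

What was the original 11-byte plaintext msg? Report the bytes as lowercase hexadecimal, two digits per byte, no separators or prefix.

The 8-byte key repeats, so the effective keystream is d2 83 b7 ee cf 43 65 ca d2 83 b7.
byte 0: 11010011 xor 11010010 = 00000001
byte 1: 10011111 xor 10000011 = 00011100
byte 2: 10011001 xor 10110111 = 00101110
byte 3: 00000100 xor 11101110 = 11101010
byte 4: 00001100 xor 11001111 = 11000011
byte 5: 01010011 xor 01000011 = 00010000
byte 6: 00000110 xor 01100101 = 01100011
byte 7: 11111000 xor 11001010 = 00110010
byte 8: 10000111 xor 11010010 = 01010101
byte 9: 10011100 xor 10000011 = 00011111
byte 10: 10010111 xor 10110111 = 00100000

011c2eeac3106332551f20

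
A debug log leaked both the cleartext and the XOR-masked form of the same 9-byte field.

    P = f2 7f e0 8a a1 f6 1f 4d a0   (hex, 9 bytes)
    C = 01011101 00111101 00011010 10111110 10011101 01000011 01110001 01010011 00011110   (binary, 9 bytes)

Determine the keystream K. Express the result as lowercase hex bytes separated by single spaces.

Since C = P ⊕ K, XORing both sides with P gives K = P ⊕ C.
11110010 XOR 01011101 = 10101111
01111111 XOR 00111101 = 01000010
11100000 XOR 00011010 = 11111010
10001010 XOR 10111110 = 00110100
10100001 XOR 10011101 = 00111100
11110110 XOR 01000011 = 10110101
00011111 XOR 01110001 = 01101110
01001101 XOR 01010011 = 00011110
10100000 XOR 00011110 = 10111110

af 42 fa 34 3c b5 6e 1e be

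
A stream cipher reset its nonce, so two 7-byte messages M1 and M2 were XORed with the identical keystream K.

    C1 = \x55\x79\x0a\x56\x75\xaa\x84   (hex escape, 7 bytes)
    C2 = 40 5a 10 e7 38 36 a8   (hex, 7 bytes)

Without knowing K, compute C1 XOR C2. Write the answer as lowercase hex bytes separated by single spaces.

15 23 1a b1 4d 9c 2c

C1 ⊕ C2 = (M1 ⊕ K) ⊕ (M2 ⊕ K) = M1 ⊕ M2 — the shared key cancels under XOR.
byte 0: 55 ⊕ 40 = 15
byte 1: 79 ⊕ 5a = 23
byte 2: 0a ⊕ 10 = 1a
byte 3: 56 ⊕ e7 = b1
byte 4: 75 ⊕ 38 = 4d
byte 5: aa ⊕ 36 = 9c
byte 6: 84 ⊕ a8 = 2c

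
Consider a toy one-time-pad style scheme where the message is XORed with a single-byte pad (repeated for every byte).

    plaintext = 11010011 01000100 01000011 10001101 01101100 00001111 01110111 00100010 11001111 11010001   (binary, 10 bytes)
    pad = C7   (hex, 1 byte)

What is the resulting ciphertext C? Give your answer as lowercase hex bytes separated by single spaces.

The 1-byte key repeats, so the effective keystream is c7 c7 c7 c7 c7 c7 c7 c7 c7 c7.
byte 0: 211 XOR 199 =  20
byte 1:  68 XOR 199 = 131
byte 2:  67 XOR 199 = 132
byte 3: 141 XOR 199 =  74
byte 4: 108 XOR 199 = 171
byte 5:  15 XOR 199 = 200
byte 6: 119 XOR 199 = 176
byte 7:  34 XOR 199 = 229
byte 8: 207 XOR 199 =   8
byte 9: 209 XOR 199 =  22

14 83 84 4a ab c8 b0 e5 08 16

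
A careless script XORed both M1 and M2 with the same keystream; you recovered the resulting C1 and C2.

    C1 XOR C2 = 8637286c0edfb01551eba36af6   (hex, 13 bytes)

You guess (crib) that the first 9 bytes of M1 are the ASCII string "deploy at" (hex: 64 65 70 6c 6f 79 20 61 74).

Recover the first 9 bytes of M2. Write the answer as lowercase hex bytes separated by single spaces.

e2 52 58 00 61 a6 90 74 25

Since C1 ⊕ C2 = M1 ⊕ M2, XORing with the guessed M1 bytes yields the corresponding M2 bytes: M2 = (C1 ⊕ C2) ⊕ M1.
byte 0: 86 ^ 64 = e2
byte 1: 37 ^ 65 = 52
byte 2: 28 ^ 70 = 58
byte 3: 6c ^ 6c = 00
byte 4: 0e ^ 6f = 61
byte 5: df ^ 79 = a6
byte 6: b0 ^ 20 = 90
byte 7: 15 ^ 61 = 74
byte 8: 51 ^ 74 = 25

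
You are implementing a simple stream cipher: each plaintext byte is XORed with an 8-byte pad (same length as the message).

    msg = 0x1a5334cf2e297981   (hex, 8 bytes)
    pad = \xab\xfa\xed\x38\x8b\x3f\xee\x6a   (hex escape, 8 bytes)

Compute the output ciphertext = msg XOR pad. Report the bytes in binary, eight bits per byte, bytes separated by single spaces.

XOR is its own inverse, so applying the key byte-wise gives the result directly.
1a ⊕ ab = b1
53 ⊕ fa = a9
34 ⊕ ed = d9
cf ⊕ 38 = f7
2e ⊕ 8b = a5
29 ⊕ 3f = 16
79 ⊕ ee = 97
81 ⊕ 6a = eb

10110001 10101001 11011001 11110111 10100101 00010110 10010111 11101011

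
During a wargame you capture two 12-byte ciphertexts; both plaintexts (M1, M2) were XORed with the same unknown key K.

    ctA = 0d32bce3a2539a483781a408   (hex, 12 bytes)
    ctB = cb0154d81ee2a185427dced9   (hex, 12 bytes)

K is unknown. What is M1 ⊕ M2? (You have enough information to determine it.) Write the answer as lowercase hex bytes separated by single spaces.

ctA ⊕ ctB = (M1 ⊕ K) ⊕ (M2 ⊕ K) = M1 ⊕ M2 — the shared key cancels under XOR.
byte 0: 0d xor cb = c6
byte 1: 32 xor 01 = 33
byte 2: bc xor 54 = e8
byte 3: e3 xor d8 = 3b
byte 4: a2 xor 1e = bc
byte 5: 53 xor e2 = b1
byte 6: 9a xor a1 = 3b
byte 7: 48 xor 85 = cd
byte 8: 37 xor 42 = 75
byte 9: 81 xor 7d = fc
byte 10: a4 xor ce = 6a
byte 11: 08 xor d9 = d1

c6 33 e8 3b bc b1 3b cd 75 fc 6a d1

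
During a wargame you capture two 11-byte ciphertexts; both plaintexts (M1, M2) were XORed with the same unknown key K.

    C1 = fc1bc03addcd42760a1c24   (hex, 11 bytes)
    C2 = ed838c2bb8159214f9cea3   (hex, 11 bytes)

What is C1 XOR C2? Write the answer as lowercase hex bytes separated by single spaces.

11 98 4c 11 65 d8 d0 62 f3 d2 87

C1 ⊕ C2 = (M1 ⊕ K) ⊕ (M2 ⊕ K) = M1 ⊕ M2 — the shared key cancels under XOR.
byte 0: 252 ^ 237 =  17
byte 1:  27 ^ 131 = 152
byte 2: 192 ^ 140 =  76
byte 3:  58 ^  43 =  17
byte 4: 221 ^ 184 = 101
byte 5: 205 ^  21 = 216
byte 6:  66 ^ 146 = 208
byte 7: 118 ^  20 =  98
byte 8:  10 ^ 249 = 243
byte 9:  28 ^ 206 = 210
byte 10:  36 ^ 163 = 135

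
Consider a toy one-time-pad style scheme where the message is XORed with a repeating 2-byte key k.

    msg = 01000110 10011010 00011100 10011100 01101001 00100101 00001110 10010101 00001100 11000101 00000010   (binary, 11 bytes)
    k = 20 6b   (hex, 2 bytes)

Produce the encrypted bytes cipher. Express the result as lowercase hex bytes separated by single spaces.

66 f1 3c f7 49 4e 2e fe 2c ae 22

The 2-byte key repeats, so the effective keystream is 20 6b 20 6b 20 6b 20 6b 20 6b 20.
byte 0: 01000110 ⊕ 00100000 = 01100110
byte 1: 10011010 ⊕ 01101011 = 11110001
byte 2: 00011100 ⊕ 00100000 = 00111100
byte 3: 10011100 ⊕ 01101011 = 11110111
byte 4: 01101001 ⊕ 00100000 = 01001001
byte 5: 00100101 ⊕ 01101011 = 01001110
byte 6: 00001110 ⊕ 00100000 = 00101110
byte 7: 10010101 ⊕ 01101011 = 11111110
byte 8: 00001100 ⊕ 00100000 = 00101100
byte 9: 11000101 ⊕ 01101011 = 10101110
byte 10: 00000010 ⊕ 00100000 = 00100010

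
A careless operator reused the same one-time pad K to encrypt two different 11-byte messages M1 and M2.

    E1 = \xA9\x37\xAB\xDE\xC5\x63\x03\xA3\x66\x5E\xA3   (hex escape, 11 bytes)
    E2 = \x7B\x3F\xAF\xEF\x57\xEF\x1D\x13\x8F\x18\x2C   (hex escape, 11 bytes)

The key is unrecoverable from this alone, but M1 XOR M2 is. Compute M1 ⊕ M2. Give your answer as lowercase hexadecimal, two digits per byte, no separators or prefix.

E1 ⊕ E2 = (M1 ⊕ K) ⊕ (M2 ⊕ K) = M1 ⊕ M2 — the shared key cancels under XOR.
byte 0: a9 xor 7b = d2
byte 1: 37 xor 3f = 08
byte 2: ab xor af = 04
byte 3: de xor ef = 31
byte 4: c5 xor 57 = 92
byte 5: 63 xor ef = 8c
byte 6: 03 xor 1d = 1e
byte 7: a3 xor 13 = b0
byte 8: 66 xor 8f = e9
byte 9: 5e xor 18 = 46
byte 10: a3 xor 2c = 8f

d2080431928c1eb0e9468f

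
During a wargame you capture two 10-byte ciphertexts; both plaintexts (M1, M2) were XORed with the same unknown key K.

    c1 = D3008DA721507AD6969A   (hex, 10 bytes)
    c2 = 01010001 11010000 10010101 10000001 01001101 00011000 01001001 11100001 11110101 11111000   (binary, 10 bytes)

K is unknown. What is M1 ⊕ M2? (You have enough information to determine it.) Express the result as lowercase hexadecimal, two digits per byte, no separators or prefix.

c1 ⊕ c2 = (M1 ⊕ K) ⊕ (M2 ⊕ K) = M1 ⊕ M2 — the shared key cancels under XOR.
d3 ^ 51 = 82
00 ^ d0 = d0
8d ^ 95 = 18
a7 ^ 81 = 26
21 ^ 4d = 6c
50 ^ 18 = 48
7a ^ 49 = 33
d6 ^ e1 = 37
96 ^ f5 = 63
9a ^ f8 = 62

82d018266c4833376362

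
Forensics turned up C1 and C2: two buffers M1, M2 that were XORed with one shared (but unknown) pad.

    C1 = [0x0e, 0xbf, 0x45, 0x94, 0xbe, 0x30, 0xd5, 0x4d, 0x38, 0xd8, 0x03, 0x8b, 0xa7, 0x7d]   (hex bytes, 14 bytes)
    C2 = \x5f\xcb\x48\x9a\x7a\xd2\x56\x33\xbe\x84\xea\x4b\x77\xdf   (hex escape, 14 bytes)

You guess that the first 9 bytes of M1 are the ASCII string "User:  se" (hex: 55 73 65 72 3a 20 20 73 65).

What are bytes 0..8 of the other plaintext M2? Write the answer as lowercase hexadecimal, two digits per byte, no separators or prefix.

0407687cfec2a30de3

First, C1 ⊕ C2 = (M1 ⊕ K) ⊕ (M2 ⊕ K) = M1 ⊕ M2, so the key drops out. Then M2 = (M1 ⊕ M2) ⊕ M1 over the first 9 bytes.
byte 0: (0e ^ 5f) ^ 55 = 51 ^ 55 = 04
byte 1: (bf ^ cb) ^ 73 = 74 ^ 73 = 07
byte 2: (45 ^ 48) ^ 65 = 0d ^ 65 = 68
byte 3: (94 ^ 9a) ^ 72 = 0e ^ 72 = 7c
byte 4: (be ^ 7a) ^ 3a = c4 ^ 3a = fe
byte 5: (30 ^ d2) ^ 20 = e2 ^ 20 = c2
byte 6: (d5 ^ 56) ^ 20 = 83 ^ 20 = a3
byte 7: (4d ^ 33) ^ 73 = 7e ^ 73 = 0d
byte 8: (38 ^ be) ^ 65 = 86 ^ 65 = e3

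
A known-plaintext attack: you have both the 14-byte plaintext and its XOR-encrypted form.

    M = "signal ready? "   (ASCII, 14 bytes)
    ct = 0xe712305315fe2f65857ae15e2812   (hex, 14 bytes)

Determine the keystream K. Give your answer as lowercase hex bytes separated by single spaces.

Since ct = M ⊕ K, XORing both sides with M gives K = M ⊕ ct.
73 xor e7 = 94
69 xor 12 = 7b
67 xor 30 = 57
6e xor 53 = 3d
61 xor 15 = 74
6c xor fe = 92
20 xor 2f = 0f
72 xor 65 = 17
65 xor 85 = e0
61 xor 7a = 1b
64 xor e1 = 85
79 xor 5e = 27
3f xor 28 = 17
20 xor 12 = 32

94 7b 57 3d 74 92 0f 17 e0 1b 85 27 17 32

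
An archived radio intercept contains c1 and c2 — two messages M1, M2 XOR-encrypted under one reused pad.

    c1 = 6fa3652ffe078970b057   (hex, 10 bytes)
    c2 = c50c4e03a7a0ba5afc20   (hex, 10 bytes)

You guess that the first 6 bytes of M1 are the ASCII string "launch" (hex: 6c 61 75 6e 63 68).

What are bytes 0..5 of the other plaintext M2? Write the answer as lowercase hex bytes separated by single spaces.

c6 ce 5e 42 3a cf

First, c1 ⊕ c2 = (M1 ⊕ K) ⊕ (M2 ⊕ K) = M1 ⊕ M2, so the key drops out. Then M2 = (M1 ⊕ M2) ⊕ M1 over the first 6 bytes.
byte 0: (6f xor c5) xor 6c = aa xor 6c = c6
byte 1: (a3 xor 0c) xor 61 = af xor 61 = ce
byte 2: (65 xor 4e) xor 75 = 2b xor 75 = 5e
byte 3: (2f xor 03) xor 6e = 2c xor 6e = 42
byte 4: (fe xor a7) xor 63 = 59 xor 63 = 3a
byte 5: (07 xor a0) xor 68 = a7 xor 68 = cf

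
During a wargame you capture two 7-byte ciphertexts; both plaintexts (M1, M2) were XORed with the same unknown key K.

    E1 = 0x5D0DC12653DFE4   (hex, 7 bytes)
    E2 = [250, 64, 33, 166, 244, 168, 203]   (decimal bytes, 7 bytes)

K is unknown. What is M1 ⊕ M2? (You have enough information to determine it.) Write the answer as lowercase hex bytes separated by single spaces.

E1 ⊕ E2 = (M1 ⊕ K) ⊕ (M2 ⊕ K) = M1 ⊕ M2 — the shared key cancels under XOR.
01011101 ⊕ 11111010 = 10100111
00001101 ⊕ 01000000 = 01001101
11000001 ⊕ 00100001 = 11100000
00100110 ⊕ 10100110 = 10000000
01010011 ⊕ 11110100 = 10100111
11011111 ⊕ 10101000 = 01110111
11100100 ⊕ 11001011 = 00101111

a7 4d e0 80 a7 77 2f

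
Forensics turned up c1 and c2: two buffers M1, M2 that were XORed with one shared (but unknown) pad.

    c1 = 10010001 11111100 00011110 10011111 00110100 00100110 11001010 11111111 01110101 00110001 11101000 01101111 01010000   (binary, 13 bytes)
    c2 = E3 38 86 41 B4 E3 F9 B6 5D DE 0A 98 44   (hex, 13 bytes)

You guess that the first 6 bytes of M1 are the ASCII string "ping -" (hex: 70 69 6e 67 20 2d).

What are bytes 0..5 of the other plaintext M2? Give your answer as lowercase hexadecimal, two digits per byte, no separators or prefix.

02adf6b9a0e8

First, c1 ⊕ c2 = (M1 ⊕ K) ⊕ (M2 ⊕ K) = M1 ⊕ M2, so the key drops out. Then M2 = (M1 ⊕ M2) ⊕ M1 over the first 6 bytes.
byte 0: (91 XOR e3) XOR 70 = 72 XOR 70 = 02
byte 1: (fc XOR 38) XOR 69 = c4 XOR 69 = ad
byte 2: (1e XOR 86) XOR 6e = 98 XOR 6e = f6
byte 3: (9f XOR 41) XOR 67 = de XOR 67 = b9
byte 4: (34 XOR b4) XOR 20 = 80 XOR 20 = a0
byte 5: (26 XOR e3) XOR 2d = c5 XOR 2d = e8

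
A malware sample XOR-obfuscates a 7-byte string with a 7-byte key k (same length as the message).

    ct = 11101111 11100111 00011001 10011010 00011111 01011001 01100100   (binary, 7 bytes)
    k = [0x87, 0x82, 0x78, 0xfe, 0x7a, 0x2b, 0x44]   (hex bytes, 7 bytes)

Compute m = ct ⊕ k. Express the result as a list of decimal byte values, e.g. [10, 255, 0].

ef xor 87 = 68
e7 xor 82 = 65
19 xor 78 = 61
9a xor fe = 64
1f xor 7a = 65
59 xor 2b = 72
64 xor 44 = 20

[104, 101, 97, 100, 101, 114, 32]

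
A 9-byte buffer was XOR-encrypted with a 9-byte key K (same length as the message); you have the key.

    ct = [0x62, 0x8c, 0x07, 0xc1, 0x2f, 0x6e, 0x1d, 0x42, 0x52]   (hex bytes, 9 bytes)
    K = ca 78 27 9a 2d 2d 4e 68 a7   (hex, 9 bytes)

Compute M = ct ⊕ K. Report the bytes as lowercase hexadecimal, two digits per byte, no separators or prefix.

a8f4205b0243532af5

byte 0: 62 ⊕ ca = a8
byte 1: 8c ⊕ 78 = f4
byte 2: 07 ⊕ 27 = 20
byte 3: c1 ⊕ 9a = 5b
byte 4: 2f ⊕ 2d = 02
byte 5: 6e ⊕ 2d = 43
byte 6: 1d ⊕ 4e = 53
byte 7: 42 ⊕ 68 = 2a
byte 8: 52 ⊕ a7 = f5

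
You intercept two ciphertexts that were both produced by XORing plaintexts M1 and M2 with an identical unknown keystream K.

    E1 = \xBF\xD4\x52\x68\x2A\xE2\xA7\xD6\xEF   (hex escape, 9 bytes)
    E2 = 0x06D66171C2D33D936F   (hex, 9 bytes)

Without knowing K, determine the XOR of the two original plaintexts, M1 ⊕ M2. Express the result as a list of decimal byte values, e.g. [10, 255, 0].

[185, 2, 51, 25, 232, 49, 154, 69, 128]

E1 ⊕ E2 = (M1 ⊕ K) ⊕ (M2 ⊕ K) = M1 ⊕ M2 — the shared key cancels under XOR.
10111111 xor 00000110 = 10111001
11010100 xor 11010110 = 00000010
01010010 xor 01100001 = 00110011
01101000 xor 01110001 = 00011001
00101010 xor 11000010 = 11101000
11100010 xor 11010011 = 00110001
10100111 xor 00111101 = 10011010
11010110 xor 10010011 = 01000101
11101111 xor 01101111 = 10000000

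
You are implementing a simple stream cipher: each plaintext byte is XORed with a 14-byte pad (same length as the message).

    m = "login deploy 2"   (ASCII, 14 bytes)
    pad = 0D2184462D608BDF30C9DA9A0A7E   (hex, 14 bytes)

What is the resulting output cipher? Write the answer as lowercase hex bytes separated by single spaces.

61 4e e3 2f 43 40 ef ba 40 a5 b5 e3 2a 4c

XOR is its own inverse, so applying the key byte-wise gives the result directly.
6c xor 0d = 61
6f xor 21 = 4e
67 xor 84 = e3
69 xor 46 = 2f
6e xor 2d = 43
20 xor 60 = 40
64 xor 8b = ef
65 xor df = ba
70 xor 30 = 40
6c xor c9 = a5
6f xor da = b5
79 xor 9a = e3
20 xor 0a = 2a
32 xor 7e = 4c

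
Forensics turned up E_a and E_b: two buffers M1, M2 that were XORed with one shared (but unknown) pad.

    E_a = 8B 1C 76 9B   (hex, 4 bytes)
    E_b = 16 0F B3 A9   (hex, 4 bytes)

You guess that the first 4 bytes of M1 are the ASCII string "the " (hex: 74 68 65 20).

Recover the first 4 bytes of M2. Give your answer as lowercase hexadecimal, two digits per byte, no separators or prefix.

e97ba012

First, E_a ⊕ E_b = (M1 ⊕ K) ⊕ (M2 ⊕ K) = M1 ⊕ M2, so the key drops out. Then M2 = (M1 ⊕ M2) ⊕ M1 over the first 4 bytes.
byte 0: (8b xor 16) xor 74 = 9d xor 74 = e9
byte 1: (1c xor 0f) xor 68 = 13 xor 68 = 7b
byte 2: (76 xor b3) xor 65 = c5 xor 65 = a0
byte 3: (9b xor a9) xor 20 = 32 xor 20 = 12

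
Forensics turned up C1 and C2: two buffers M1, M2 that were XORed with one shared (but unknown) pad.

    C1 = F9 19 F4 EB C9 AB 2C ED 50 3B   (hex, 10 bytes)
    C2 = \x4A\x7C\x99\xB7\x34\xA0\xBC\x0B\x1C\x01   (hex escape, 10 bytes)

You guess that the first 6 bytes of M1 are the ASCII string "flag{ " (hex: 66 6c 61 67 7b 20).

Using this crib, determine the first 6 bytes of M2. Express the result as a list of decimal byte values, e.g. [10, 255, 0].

[213, 9, 12, 59, 134, 43]

First, C1 ⊕ C2 = (M1 ⊕ K) ⊕ (M2 ⊕ K) = M1 ⊕ M2, so the key drops out. Then M2 = (M1 ⊕ M2) ⊕ M1 over the first 6 bytes.
byte 0: (f9 ^ 4a) ^ 66 = b3 ^ 66 = d5
byte 1: (19 ^ 7c) ^ 6c = 65 ^ 6c = 09
byte 2: (f4 ^ 99) ^ 61 = 6d ^ 61 = 0c
byte 3: (eb ^ b7) ^ 67 = 5c ^ 67 = 3b
byte 4: (c9 ^ 34) ^ 7b = fd ^ 7b = 86
byte 5: (ab ^ a0) ^ 20 = 0b ^ 20 = 2b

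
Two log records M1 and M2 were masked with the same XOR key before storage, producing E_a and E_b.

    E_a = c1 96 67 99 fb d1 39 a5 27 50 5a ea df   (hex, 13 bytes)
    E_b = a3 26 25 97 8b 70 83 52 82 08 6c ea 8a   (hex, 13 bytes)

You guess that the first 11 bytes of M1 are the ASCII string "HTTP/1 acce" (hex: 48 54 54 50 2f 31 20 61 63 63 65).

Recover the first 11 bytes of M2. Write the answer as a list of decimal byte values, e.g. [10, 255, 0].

First, E_a ⊕ E_b = (M1 ⊕ K) ⊕ (M2 ⊕ K) = M1 ⊕ M2, so the key drops out. Then M2 = (M1 ⊕ M2) ⊕ M1 over the first 11 bytes.
byte 0: (c1 xor a3) xor 48 = 62 xor 48 = 2a
byte 1: (96 xor 26) xor 54 = b0 xor 54 = e4
byte 2: (67 xor 25) xor 54 = 42 xor 54 = 16
byte 3: (99 xor 97) xor 50 = 0e xor 50 = 5e
byte 4: (fb xor 8b) xor 2f = 70 xor 2f = 5f
byte 5: (d1 xor 70) xor 31 = a1 xor 31 = 90
byte 6: (39 xor 83) xor 20 = ba xor 20 = 9a
byte 7: (a5 xor 52) xor 61 = f7 xor 61 = 96
byte 8: (27 xor 82) xor 63 = a5 xor 63 = c6
byte 9: (50 xor 08) xor 63 = 58 xor 63 = 3b
byte 10: (5a xor 6c) xor 65 = 36 xor 65 = 53

[42, 228, 22, 94, 95, 144, 154, 150, 198, 59, 83]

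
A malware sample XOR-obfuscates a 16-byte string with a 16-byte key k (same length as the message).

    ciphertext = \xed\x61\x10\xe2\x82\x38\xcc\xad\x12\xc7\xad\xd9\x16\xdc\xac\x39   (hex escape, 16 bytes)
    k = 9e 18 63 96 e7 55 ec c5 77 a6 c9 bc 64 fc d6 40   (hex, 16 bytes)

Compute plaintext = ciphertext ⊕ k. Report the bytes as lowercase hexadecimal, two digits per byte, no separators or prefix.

237 ^ 158 = 115
 97 ^  24 = 121
 16 ^  99 = 115
226 ^ 150 = 116
130 ^ 231 = 101
 56 ^  85 = 109
204 ^ 236 =  32
173 ^ 197 = 104
 18 ^ 119 = 101
199 ^ 166 =  97
173 ^ 201 = 100
217 ^ 188 = 101
 22 ^ 100 = 114
220 ^ 252 =  32
172 ^ 214 = 122
 57 ^  64 = 121

73797374656d20686561646572207a79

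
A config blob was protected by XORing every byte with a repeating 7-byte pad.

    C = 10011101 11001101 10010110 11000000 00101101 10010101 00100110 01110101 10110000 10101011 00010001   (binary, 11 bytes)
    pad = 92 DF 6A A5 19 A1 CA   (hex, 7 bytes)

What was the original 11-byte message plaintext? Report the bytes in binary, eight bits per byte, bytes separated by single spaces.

The 7-byte key repeats, so the effective keystream is 92 df 6a a5 19 a1 ca 92 df 6a a5.
byte 0: 10011101 xor 10010010 = 00001111
byte 1: 11001101 xor 11011111 = 00010010
byte 2: 10010110 xor 01101010 = 11111100
byte 3: 11000000 xor 10100101 = 01100101
byte 4: 00101101 xor 00011001 = 00110100
byte 5: 10010101 xor 10100001 = 00110100
byte 6: 00100110 xor 11001010 = 11101100
byte 7: 01110101 xor 10010010 = 11100111
byte 8: 10110000 xor 11011111 = 01101111
byte 9: 10101011 xor 01101010 = 11000001
byte 10: 00010001 xor 10100101 = 10110100

00001111 00010010 11111100 01100101 00110100 00110100 11101100 11100111 01101111 11000001 10110100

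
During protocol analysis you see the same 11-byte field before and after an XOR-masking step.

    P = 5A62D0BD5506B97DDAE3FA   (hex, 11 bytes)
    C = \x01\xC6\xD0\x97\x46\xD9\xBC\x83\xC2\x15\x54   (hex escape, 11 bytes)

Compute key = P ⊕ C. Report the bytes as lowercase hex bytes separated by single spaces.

5b a4 00 2a 13 df 05 fe 18 f6 ae

Since C = P ⊕ key, XORing both sides with P gives key = P ⊕ C.
byte 0:  90 ^   1 =  91
byte 1:  98 ^ 198 = 164
byte 2: 208 ^ 208 =   0
byte 3: 189 ^ 151 =  42
byte 4:  85 ^  70 =  19
byte 5:   6 ^ 217 = 223
byte 6: 185 ^ 188 =   5
byte 7: 125 ^ 131 = 254
byte 8: 218 ^ 194 =  24
byte 9: 227 ^  21 = 246
byte 10: 250 ^  84 = 174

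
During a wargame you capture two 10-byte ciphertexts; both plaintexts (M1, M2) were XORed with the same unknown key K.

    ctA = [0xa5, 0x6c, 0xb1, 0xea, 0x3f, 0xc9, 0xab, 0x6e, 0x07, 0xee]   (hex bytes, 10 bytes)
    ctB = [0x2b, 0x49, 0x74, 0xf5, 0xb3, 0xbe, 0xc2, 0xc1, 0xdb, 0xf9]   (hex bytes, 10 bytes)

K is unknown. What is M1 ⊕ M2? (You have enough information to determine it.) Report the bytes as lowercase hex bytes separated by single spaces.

ctA ⊕ ctB = (M1 ⊕ K) ⊕ (M2 ⊕ K) = M1 ⊕ M2 — the shared key cancels under XOR.
byte 0: a5 ^ 2b = 8e
byte 1: 6c ^ 49 = 25
byte 2: b1 ^ 74 = c5
byte 3: ea ^ f5 = 1f
byte 4: 3f ^ b3 = 8c
byte 5: c9 ^ be = 77
byte 6: ab ^ c2 = 69
byte 7: 6e ^ c1 = af
byte 8: 07 ^ db = dc
byte 9: ee ^ f9 = 17

8e 25 c5 1f 8c 77 69 af dc 17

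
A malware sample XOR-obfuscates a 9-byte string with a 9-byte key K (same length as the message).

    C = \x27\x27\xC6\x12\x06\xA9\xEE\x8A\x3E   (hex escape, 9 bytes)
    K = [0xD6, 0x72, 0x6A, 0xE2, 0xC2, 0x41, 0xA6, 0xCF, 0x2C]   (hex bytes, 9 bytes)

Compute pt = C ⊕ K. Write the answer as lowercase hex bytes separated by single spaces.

27 XOR d6 = f1
27 XOR 72 = 55
c6 XOR 6a = ac
12 XOR e2 = f0
06 XOR c2 = c4
a9 XOR 41 = e8
ee XOR a6 = 48
8a XOR cf = 45
3e XOR 2c = 12

f1 55 ac f0 c4 e8 48 45 12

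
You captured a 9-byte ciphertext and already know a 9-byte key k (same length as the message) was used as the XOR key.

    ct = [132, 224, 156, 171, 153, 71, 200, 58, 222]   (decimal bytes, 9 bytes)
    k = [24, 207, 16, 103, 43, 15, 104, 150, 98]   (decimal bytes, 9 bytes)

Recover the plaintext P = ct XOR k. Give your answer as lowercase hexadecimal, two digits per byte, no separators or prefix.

9c2f8cccb248a0acbc

XOR is its own inverse, so applying the key byte-wise gives the result directly.
84 XOR 18 = 9c
e0 XOR cf = 2f
9c XOR 10 = 8c
ab XOR 67 = cc
99 XOR 2b = b2
47 XOR 0f = 48
c8 XOR 68 = a0
3a XOR 96 = ac
de XOR 62 = bc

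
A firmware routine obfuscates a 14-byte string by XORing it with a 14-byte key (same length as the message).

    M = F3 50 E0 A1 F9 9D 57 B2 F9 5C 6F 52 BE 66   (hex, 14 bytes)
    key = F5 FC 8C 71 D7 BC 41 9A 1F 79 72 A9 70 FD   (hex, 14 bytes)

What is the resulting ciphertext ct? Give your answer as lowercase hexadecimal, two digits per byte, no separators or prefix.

XOR is its own inverse, so applying the key byte-wise gives the result directly.
11110011 XOR 11110101 = 00000110
01010000 XOR 11111100 = 10101100
11100000 XOR 10001100 = 01101100
10100001 XOR 01110001 = 11010000
11111001 XOR 11010111 = 00101110
10011101 XOR 10111100 = 00100001
01010111 XOR 01000001 = 00010110
10110010 XOR 10011010 = 00101000
11111001 XOR 00011111 = 11100110
01011100 XOR 01111001 = 00100101
01101111 XOR 01110010 = 00011101
01010010 XOR 10101001 = 11111011
10111110 XOR 01110000 = 11001110
01100110 XOR 11111101 = 10011011

06ac6cd02e211628e6251dfbce9b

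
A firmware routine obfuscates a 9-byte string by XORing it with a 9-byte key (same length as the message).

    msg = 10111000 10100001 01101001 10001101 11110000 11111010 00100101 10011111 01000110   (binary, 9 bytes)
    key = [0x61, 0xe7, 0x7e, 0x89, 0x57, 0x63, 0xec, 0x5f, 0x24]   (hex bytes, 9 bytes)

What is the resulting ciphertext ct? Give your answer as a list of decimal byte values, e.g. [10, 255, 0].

[217, 70, 23, 4, 167, 153, 201, 192, 98]

XOR is its own inverse, so applying the key byte-wise gives the result directly.
byte 0: 10111000 XOR 01100001 = 11011001
byte 1: 10100001 XOR 11100111 = 01000110
byte 2: 01101001 XOR 01111110 = 00010111
byte 3: 10001101 XOR 10001001 = 00000100
byte 4: 11110000 XOR 01010111 = 10100111
byte 5: 11111010 XOR 01100011 = 10011001
byte 6: 00100101 XOR 11101100 = 11001001
byte 7: 10011111 XOR 01011111 = 11000000
byte 8: 01000110 XOR 00100100 = 01100010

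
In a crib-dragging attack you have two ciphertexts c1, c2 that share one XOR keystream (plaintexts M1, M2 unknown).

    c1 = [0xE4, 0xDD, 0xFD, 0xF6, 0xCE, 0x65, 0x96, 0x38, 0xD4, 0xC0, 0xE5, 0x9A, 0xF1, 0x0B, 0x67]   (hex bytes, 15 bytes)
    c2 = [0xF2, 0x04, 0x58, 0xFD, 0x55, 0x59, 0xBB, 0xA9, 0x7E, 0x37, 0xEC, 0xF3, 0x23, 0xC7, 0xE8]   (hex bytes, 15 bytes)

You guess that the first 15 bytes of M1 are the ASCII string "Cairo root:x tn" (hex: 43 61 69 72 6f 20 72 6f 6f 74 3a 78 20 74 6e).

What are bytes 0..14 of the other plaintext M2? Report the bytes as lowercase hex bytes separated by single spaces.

First, c1 ⊕ c2 = (M1 ⊕ K) ⊕ (M2 ⊕ K) = M1 ⊕ M2, so the key drops out. Then M2 = (M1 ⊕ M2) ⊕ M1 over the first 15 bytes.
byte 0: (e4 XOR f2) XOR 43 = 16 XOR 43 = 55
byte 1: (dd XOR 04) XOR 61 = d9 XOR 61 = b8
byte 2: (fd XOR 58) XOR 69 = a5 XOR 69 = cc
byte 3: (f6 XOR fd) XOR 72 = 0b XOR 72 = 79
byte 4: (ce XOR 55) XOR 6f = 9b XOR 6f = f4
byte 5: (65 XOR 59) XOR 20 = 3c XOR 20 = 1c
byte 6: (96 XOR bb) XOR 72 = 2d XOR 72 = 5f
byte 7: (38 XOR a9) XOR 6f = 91 XOR 6f = fe
byte 8: (d4 XOR 7e) XOR 6f = aa XOR 6f = c5
byte 9: (c0 XOR 37) XOR 74 = f7 XOR 74 = 83
byte 10: (e5 XOR ec) XOR 3a = 09 XOR 3a = 33
byte 11: (9a XOR f3) XOR 78 = 69 XOR 78 = 11
byte 12: (f1 XOR 23) XOR 20 = d2 XOR 20 = f2
byte 13: (0b XOR c7) XOR 74 = cc XOR 74 = b8
byte 14: (67 XOR e8) XOR 6e = 8f XOR 6e = e1

55 b8 cc 79 f4 1c 5f fe c5 83 33 11 f2 b8 e1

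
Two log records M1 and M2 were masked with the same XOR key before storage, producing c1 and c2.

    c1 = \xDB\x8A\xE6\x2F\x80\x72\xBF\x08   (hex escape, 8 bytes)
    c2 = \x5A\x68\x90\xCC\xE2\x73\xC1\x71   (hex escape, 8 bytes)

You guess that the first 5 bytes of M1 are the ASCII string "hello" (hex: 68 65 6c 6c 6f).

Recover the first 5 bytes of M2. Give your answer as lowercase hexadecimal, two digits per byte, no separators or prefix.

First, c1 ⊕ c2 = (M1 ⊕ K) ⊕ (M2 ⊕ K) = M1 ⊕ M2, so the key drops out. Then M2 = (M1 ⊕ M2) ⊕ M1 over the first 5 bytes.
byte 0: (db ⊕ 5a) ⊕ 68 = 81 ⊕ 68 = e9
byte 1: (8a ⊕ 68) ⊕ 65 = e2 ⊕ 65 = 87
byte 2: (e6 ⊕ 90) ⊕ 6c = 76 ⊕ 6c = 1a
byte 3: (2f ⊕ cc) ⊕ 6c = e3 ⊕ 6c = 8f
byte 4: (80 ⊕ e2) ⊕ 6f = 62 ⊕ 6f = 0d

e9871a8f0d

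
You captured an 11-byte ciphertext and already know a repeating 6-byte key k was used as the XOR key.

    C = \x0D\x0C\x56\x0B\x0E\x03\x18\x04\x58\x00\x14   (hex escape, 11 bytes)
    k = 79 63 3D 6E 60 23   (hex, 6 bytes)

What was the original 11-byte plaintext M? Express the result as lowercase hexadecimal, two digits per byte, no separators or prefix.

The 6-byte key repeats, so the effective keystream is 79 63 3d 6e 60 23 79 63 3d 6e 60.
byte 0: 00001101 xor 01111001 = 01110100
byte 1: 00001100 xor 01100011 = 01101111
byte 2: 01010110 xor 00111101 = 01101011
byte 3: 00001011 xor 01101110 = 01100101
byte 4: 00001110 xor 01100000 = 01101110
byte 5: 00000011 xor 00100011 = 00100000
byte 6: 00011000 xor 01111001 = 01100001
byte 7: 00000100 xor 01100011 = 01100111
byte 8: 01011000 xor 00111101 = 01100101
byte 9: 00000000 xor 01101110 = 01101110
byte 10: 00010100 xor 01100000 = 01110100

746f6b656e206167656e74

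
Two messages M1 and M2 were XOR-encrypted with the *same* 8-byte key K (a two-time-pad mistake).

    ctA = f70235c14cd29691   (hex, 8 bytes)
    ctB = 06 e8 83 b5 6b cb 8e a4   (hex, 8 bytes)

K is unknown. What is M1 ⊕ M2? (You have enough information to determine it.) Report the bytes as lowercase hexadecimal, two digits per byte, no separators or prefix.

ctA ⊕ ctB = (M1 ⊕ K) ⊕ (M2 ⊕ K) = M1 ⊕ M2 — the shared key cancels under XOR.
f7 ⊕ 06 = f1
02 ⊕ e8 = ea
35 ⊕ 83 = b6
c1 ⊕ b5 = 74
4c ⊕ 6b = 27
d2 ⊕ cb = 19
96 ⊕ 8e = 18
91 ⊕ a4 = 35

f1eab67427191835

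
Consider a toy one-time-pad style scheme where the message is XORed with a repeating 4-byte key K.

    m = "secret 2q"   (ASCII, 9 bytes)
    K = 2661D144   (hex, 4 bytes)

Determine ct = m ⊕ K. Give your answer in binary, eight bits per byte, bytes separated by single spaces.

01010101 00000100 10110010 00110110 01000011 00010101 11110001 01110110 01010111

The 4-byte key repeats, so the effective keystream is 26 61 d1 44 26 61 d1 44 26.
byte 0: 73 XOR 26 = 55
byte 1: 65 XOR 61 = 04
byte 2: 63 XOR d1 = b2
byte 3: 72 XOR 44 = 36
byte 4: 65 XOR 26 = 43
byte 5: 74 XOR 61 = 15
byte 6: 20 XOR d1 = f1
byte 7: 32 XOR 44 = 76
byte 8: 71 XOR 26 = 57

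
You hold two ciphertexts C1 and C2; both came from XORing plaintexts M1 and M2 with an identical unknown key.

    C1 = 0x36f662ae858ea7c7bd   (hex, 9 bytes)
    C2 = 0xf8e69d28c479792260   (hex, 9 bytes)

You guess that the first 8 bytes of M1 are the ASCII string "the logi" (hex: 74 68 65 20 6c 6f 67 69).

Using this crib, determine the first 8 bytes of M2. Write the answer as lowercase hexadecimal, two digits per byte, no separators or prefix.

ba789aa62d98b98c

First, C1 ⊕ C2 = (M1 ⊕ K) ⊕ (M2 ⊕ K) = M1 ⊕ M2, so the key drops out. Then M2 = (M1 ⊕ M2) ⊕ M1 over the first 8 bytes.
byte 0: (36 xor f8) xor 74 = ce xor 74 = ba
byte 1: (f6 xor e6) xor 68 = 10 xor 68 = 78
byte 2: (62 xor 9d) xor 65 = ff xor 65 = 9a
byte 3: (ae xor 28) xor 20 = 86 xor 20 = a6
byte 4: (85 xor c4) xor 6c = 41 xor 6c = 2d
byte 5: (8e xor 79) xor 6f = f7 xor 6f = 98
byte 6: (a7 xor 79) xor 67 = de xor 67 = b9
byte 7: (c7 xor 22) xor 69 = e5 xor 69 = 8c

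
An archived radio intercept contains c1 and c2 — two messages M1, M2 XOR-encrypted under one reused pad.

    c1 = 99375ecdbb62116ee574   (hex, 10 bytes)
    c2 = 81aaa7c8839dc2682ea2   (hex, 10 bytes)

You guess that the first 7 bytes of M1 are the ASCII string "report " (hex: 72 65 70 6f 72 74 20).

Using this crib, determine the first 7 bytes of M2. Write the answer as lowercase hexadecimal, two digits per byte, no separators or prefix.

First, c1 ⊕ c2 = (M1 ⊕ K) ⊕ (M2 ⊕ K) = M1 ⊕ M2, so the key drops out. Then M2 = (M1 ⊕ M2) ⊕ M1 over the first 7 bytes.
byte 0: (99 XOR 81) XOR 72 = 18 XOR 72 = 6a
byte 1: (37 XOR aa) XOR 65 = 9d XOR 65 = f8
byte 2: (5e XOR a7) XOR 70 = f9 XOR 70 = 89
byte 3: (cd XOR c8) XOR 6f = 05 XOR 6f = 6a
byte 4: (bb XOR 83) XOR 72 = 38 XOR 72 = 4a
byte 5: (62 XOR 9d) XOR 74 = ff XOR 74 = 8b
byte 6: (11 XOR c2) XOR 20 = d3 XOR 20 = f3

6af8896a4a8bf3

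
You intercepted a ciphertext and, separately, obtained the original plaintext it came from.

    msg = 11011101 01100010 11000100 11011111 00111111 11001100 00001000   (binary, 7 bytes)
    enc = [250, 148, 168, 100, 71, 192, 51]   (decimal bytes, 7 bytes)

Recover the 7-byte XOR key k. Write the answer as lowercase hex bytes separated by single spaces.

Since enc = msg ⊕ k, XORing both sides with msg gives k = msg ⊕ enc.
byte 0: 221 xor 250 =  39
byte 1:  98 xor 148 = 246
byte 2: 196 xor 168 = 108
byte 3: 223 xor 100 = 187
byte 4:  63 xor  71 = 120
byte 5: 204 xor 192 =  12
byte 6:   8 xor  51 =  59

27 f6 6c bb 78 0c 3b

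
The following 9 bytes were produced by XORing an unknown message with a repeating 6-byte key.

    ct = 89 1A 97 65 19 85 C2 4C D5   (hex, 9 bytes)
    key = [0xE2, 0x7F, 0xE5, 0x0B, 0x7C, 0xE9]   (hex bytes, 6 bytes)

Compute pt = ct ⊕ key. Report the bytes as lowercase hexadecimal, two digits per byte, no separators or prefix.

The 6-byte key repeats, so the effective keystream is e2 7f e5 0b 7c e9 e2 7f e5.
byte 0: 89 ^ e2 = 6b
byte 1: 1a ^ 7f = 65
byte 2: 97 ^ e5 = 72
byte 3: 65 ^ 0b = 6e
byte 4: 19 ^ 7c = 65
byte 5: 85 ^ e9 = 6c
byte 6: c2 ^ e2 = 20
byte 7: 4c ^ 7f = 33
byte 8: d5 ^ e5 = 30

6b65726e656c203330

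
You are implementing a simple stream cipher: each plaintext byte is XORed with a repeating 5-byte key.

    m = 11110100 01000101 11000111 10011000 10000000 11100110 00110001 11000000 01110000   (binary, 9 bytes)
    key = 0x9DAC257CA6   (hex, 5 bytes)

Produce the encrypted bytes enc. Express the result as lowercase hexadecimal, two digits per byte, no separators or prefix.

69e9e2e4267b9de50c

The 5-byte key repeats, so the effective keystream is 9d ac 25 7c a6 9d ac 25 7c.
byte 0: f4 ⊕ 9d = 69
byte 1: 45 ⊕ ac = e9
byte 2: c7 ⊕ 25 = e2
byte 3: 98 ⊕ 7c = e4
byte 4: 80 ⊕ a6 = 26
byte 5: e6 ⊕ 9d = 7b
byte 6: 31 ⊕ ac = 9d
byte 7: c0 ⊕ 25 = e5
byte 8: 70 ⊕ 7c = 0c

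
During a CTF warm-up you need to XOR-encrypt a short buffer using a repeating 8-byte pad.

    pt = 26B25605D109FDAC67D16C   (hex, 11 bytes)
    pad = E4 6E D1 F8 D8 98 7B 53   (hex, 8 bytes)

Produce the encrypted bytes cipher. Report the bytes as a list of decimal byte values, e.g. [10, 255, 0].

The 8-byte key repeats, so the effective keystream is e4 6e d1 f8 d8 98 7b 53 e4 6e d1.
byte 0: 00100110 xor 11100100 = 11000010
byte 1: 10110010 xor 01101110 = 11011100
byte 2: 01010110 xor 11010001 = 10000111
byte 3: 00000101 xor 11111000 = 11111101
byte 4: 11010001 xor 11011000 = 00001001
byte 5: 00001001 xor 10011000 = 10010001
byte 6: 11111101 xor 01111011 = 10000110
byte 7: 10101100 xor 01010011 = 11111111
byte 8: 01100111 xor 11100100 = 10000011
byte 9: 11010001 xor 01101110 = 10111111
byte 10: 01101100 xor 11010001 = 10111101

[194, 220, 135, 253, 9, 145, 134, 255, 131, 191, 189]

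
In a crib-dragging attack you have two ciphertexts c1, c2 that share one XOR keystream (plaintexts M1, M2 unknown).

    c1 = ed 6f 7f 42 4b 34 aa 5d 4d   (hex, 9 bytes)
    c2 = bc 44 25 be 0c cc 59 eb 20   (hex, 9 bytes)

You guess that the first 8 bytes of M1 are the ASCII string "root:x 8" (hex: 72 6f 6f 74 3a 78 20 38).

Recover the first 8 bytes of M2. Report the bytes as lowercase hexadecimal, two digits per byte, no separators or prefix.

234435887d80d38e

First, c1 ⊕ c2 = (M1 ⊕ K) ⊕ (M2 ⊕ K) = M1 ⊕ M2, so the key drops out. Then M2 = (M1 ⊕ M2) ⊕ M1 over the first 8 bytes.
byte 0: (ed xor bc) xor 72 = 51 xor 72 = 23
byte 1: (6f xor 44) xor 6f = 2b xor 6f = 44
byte 2: (7f xor 25) xor 6f = 5a xor 6f = 35
byte 3: (42 xor be) xor 74 = fc xor 74 = 88
byte 4: (4b xor 0c) xor 3a = 47 xor 3a = 7d
byte 5: (34 xor cc) xor 78 = f8 xor 78 = 80
byte 6: (aa xor 59) xor 20 = f3 xor 20 = d3
byte 7: (5d xor eb) xor 38 = b6 xor 38 = 8e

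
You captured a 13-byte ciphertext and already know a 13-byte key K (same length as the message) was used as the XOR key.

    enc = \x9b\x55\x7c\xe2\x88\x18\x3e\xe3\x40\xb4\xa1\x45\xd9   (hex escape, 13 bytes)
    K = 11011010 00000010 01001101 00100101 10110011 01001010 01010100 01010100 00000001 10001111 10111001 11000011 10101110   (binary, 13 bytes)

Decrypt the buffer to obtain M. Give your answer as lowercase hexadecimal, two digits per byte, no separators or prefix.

415731c73b526ab7413b188677

XOR is its own inverse, so applying the key byte-wise gives the result directly.
9b xor da = 41
55 xor 02 = 57
7c xor 4d = 31
e2 xor 25 = c7
88 xor b3 = 3b
18 xor 4a = 52
3e xor 54 = 6a
e3 xor 54 = b7
40 xor 01 = 41
b4 xor 8f = 3b
a1 xor b9 = 18
45 xor c3 = 86
d9 xor ae = 77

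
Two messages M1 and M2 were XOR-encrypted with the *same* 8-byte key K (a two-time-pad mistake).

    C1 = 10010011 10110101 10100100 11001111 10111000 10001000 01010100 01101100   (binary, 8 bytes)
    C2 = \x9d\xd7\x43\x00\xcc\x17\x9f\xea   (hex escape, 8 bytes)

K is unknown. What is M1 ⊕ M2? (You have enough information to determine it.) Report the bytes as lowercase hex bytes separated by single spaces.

0e 62 e7 cf 74 9f cb 86

C1 ⊕ C2 = (M1 ⊕ K) ⊕ (M2 ⊕ K) = M1 ⊕ M2 — the shared key cancels under XOR.
93 xor 9d = 0e
b5 xor d7 = 62
a4 xor 43 = e7
cf xor 00 = cf
b8 xor cc = 74
88 xor 17 = 9f
54 xor 9f = cb
6c xor ea = 86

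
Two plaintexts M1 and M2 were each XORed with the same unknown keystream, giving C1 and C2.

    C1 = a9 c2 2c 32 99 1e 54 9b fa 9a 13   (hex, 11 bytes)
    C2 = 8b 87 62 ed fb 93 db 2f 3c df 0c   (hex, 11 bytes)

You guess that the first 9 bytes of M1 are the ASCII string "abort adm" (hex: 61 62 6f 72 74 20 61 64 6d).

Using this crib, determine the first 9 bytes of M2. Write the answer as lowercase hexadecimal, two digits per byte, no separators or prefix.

432721ad16adeed0ab

First, C1 ⊕ C2 = (M1 ⊕ K) ⊕ (M2 ⊕ K) = M1 ⊕ M2, so the key drops out. Then M2 = (M1 ⊕ M2) ⊕ M1 over the first 9 bytes.
byte 0: (a9 ⊕ 8b) ⊕ 61 = 22 ⊕ 61 = 43
byte 1: (c2 ⊕ 87) ⊕ 62 = 45 ⊕ 62 = 27
byte 2: (2c ⊕ 62) ⊕ 6f = 4e ⊕ 6f = 21
byte 3: (32 ⊕ ed) ⊕ 72 = df ⊕ 72 = ad
byte 4: (99 ⊕ fb) ⊕ 74 = 62 ⊕ 74 = 16
byte 5: (1e ⊕ 93) ⊕ 20 = 8d ⊕ 20 = ad
byte 6: (54 ⊕ db) ⊕ 61 = 8f ⊕ 61 = ee
byte 7: (9b ⊕ 2f) ⊕ 64 = b4 ⊕ 64 = d0
byte 8: (fa ⊕ 3c) ⊕ 6d = c6 ⊕ 6d = ab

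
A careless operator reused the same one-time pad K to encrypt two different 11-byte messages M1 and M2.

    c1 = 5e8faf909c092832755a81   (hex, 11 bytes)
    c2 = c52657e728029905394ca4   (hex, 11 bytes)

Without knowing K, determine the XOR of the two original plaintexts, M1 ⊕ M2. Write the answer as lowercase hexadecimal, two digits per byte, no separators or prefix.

c1 ⊕ c2 = (M1 ⊕ K) ⊕ (M2 ⊕ K) = M1 ⊕ M2 — the shared key cancels under XOR.
5e ⊕ c5 = 9b
8f ⊕ 26 = a9
af ⊕ 57 = f8
90 ⊕ e7 = 77
9c ⊕ 28 = b4
09 ⊕ 02 = 0b
28 ⊕ 99 = b1
32 ⊕ 05 = 37
75 ⊕ 39 = 4c
5a ⊕ 4c = 16
81 ⊕ a4 = 25

9ba9f877b40bb1374c1625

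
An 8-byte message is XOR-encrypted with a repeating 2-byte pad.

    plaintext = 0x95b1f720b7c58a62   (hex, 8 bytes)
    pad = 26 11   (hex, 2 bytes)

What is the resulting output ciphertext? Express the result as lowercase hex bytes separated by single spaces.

The 2-byte key repeats, so the effective keystream is 26 11 26 11 26 11 26 11.
byte 0: 95 ⊕ 26 = b3
byte 1: b1 ⊕ 11 = a0
byte 2: f7 ⊕ 26 = d1
byte 3: 20 ⊕ 11 = 31
byte 4: b7 ⊕ 26 = 91
byte 5: c5 ⊕ 11 = d4
byte 6: 8a ⊕ 26 = ac
byte 7: 62 ⊕ 11 = 73

b3 a0 d1 31 91 d4 ac 73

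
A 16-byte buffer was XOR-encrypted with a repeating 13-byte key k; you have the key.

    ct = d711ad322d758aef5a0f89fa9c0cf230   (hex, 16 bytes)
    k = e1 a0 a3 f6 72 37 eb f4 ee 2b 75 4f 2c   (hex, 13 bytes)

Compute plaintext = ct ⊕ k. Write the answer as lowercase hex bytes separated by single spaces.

36 b1 0e c4 5f 42 61 1b b4 24 fc b5 b0 ed 52 93

The 13-byte key repeats, so the effective keystream is e1 a0 a3 f6 72 37 eb f4 ee 2b 75 4f 2c e1 a0 a3.
byte 0: d7 xor e1 = 36
byte 1: 11 xor a0 = b1
byte 2: ad xor a3 = 0e
byte 3: 32 xor f6 = c4
byte 4: 2d xor 72 = 5f
byte 5: 75 xor 37 = 42
byte 6: 8a xor eb = 61
byte 7: ef xor f4 = 1b
byte 8: 5a xor ee = b4
byte 9: 0f xor 2b = 24
byte 10: 89 xor 75 = fc
byte 11: fa xor 4f = b5
byte 12: 9c xor 2c = b0
byte 13: 0c xor e1 = ed
byte 14: f2 xor a0 = 52
byte 15: 30 xor a3 = 93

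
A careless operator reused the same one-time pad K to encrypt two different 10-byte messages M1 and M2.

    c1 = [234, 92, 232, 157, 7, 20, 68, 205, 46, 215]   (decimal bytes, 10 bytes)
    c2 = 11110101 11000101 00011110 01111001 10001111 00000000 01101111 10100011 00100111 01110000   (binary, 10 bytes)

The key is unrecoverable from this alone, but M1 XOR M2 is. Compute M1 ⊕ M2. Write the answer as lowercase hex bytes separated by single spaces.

c1 ⊕ c2 = (M1 ⊕ K) ⊕ (M2 ⊕ K) = M1 ⊕ M2 — the shared key cancels under XOR.
ea ^ f5 = 1f
5c ^ c5 = 99
e8 ^ 1e = f6
9d ^ 79 = e4
07 ^ 8f = 88
14 ^ 00 = 14
44 ^ 6f = 2b
cd ^ a3 = 6e
2e ^ 27 = 09
d7 ^ 70 = a7

1f 99 f6 e4 88 14 2b 6e 09 a7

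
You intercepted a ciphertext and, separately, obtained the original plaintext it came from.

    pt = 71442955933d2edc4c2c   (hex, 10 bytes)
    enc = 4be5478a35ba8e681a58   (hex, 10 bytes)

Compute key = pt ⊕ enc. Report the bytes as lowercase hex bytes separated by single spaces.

Since enc = pt ⊕ key, XORing both sides with pt gives key = pt ⊕ enc.
byte 0: 71 ⊕ 4b = 3a
byte 1: 44 ⊕ e5 = a1
byte 2: 29 ⊕ 47 = 6e
byte 3: 55 ⊕ 8a = df
byte 4: 93 ⊕ 35 = a6
byte 5: 3d ⊕ ba = 87
byte 6: 2e ⊕ 8e = a0
byte 7: dc ⊕ 68 = b4
byte 8: 4c ⊕ 1a = 56
byte 9: 2c ⊕ 58 = 74

3a a1 6e df a6 87 a0 b4 56 74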